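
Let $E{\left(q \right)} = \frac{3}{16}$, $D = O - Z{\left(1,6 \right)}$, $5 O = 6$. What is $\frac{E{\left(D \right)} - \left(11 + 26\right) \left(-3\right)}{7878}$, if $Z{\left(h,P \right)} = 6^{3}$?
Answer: $\frac{593}{42016} \approx 0.014114$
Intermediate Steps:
$Z{\left(h,P \right)} = 216$
$O = \frac{6}{5}$ ($O = \frac{1}{5} \cdot 6 = \frac{6}{5} \approx 1.2$)
$D = - \frac{1074}{5}$ ($D = \frac{6}{5} - 216 = - \frac{1074}{5} \approx -214.8$)
$E{\left(q \right)} = \frac{3}{16}$ ($E{\left(q \right)} = 3 \cdot \frac{1}{16} = \frac{3}{16}$)
$\frac{E{\left(D \right)} - \left(11 + 26\right) \left(-3\right)}{7878} = \frac{\frac{3}{16} - \left(11 + 26\right) \left(-3\right)}{7878} = \left(\frac{3}{16} - 37 \left(-3\right)\right) \frac{1}{7878} = \left(\frac{3}{16} - -111\right) \frac{1}{7878} = \left(\frac{3}{16} + 111\right) \frac{1}{7878} = \frac{1779}{16} \cdot \frac{1}{7878} = \frac{593}{42016}$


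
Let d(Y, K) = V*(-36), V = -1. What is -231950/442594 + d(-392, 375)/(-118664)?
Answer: -3442506023/6564996802 ≈ -0.52437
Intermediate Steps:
d(Y, K) = 36 (d(Y, K) = -1*(-36) = 36)
-231950/442594 + d(-392, 375)/(-118664) = -231950/442594 + 36/(-118664) = -231950*1/442594 + 36*(-1/118664) = -115975/221297 - 9/29666 = -3442506023/6564996802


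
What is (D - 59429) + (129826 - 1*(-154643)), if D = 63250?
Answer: 288290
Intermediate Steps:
(D - 59429) + (129826 - 1*(-154643)) = (63250 - 59429) + (129826 - 1*(-154643)) = 3821 + (129826 + 154643) = 3821 + 284469 = 288290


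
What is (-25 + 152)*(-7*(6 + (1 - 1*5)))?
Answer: -1778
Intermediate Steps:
(-25 + 152)*(-7*(6 + (1 - 1*5))) = 127*(-7*(6 + (1 - 5))) = 127*(-7*(6 - 4)) = 127*(-7*2) = 127*(-14) = -1778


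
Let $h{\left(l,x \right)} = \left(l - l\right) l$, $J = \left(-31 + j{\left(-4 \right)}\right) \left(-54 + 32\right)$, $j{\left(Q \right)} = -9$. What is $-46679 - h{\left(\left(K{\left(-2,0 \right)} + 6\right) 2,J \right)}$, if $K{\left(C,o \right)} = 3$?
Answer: $-46679$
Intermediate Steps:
$J = 880$ ($J = \left(-31 - 9\right) \left(-54 + 32\right) = \left(-40\right) \left(-22\right) = 880$)
$h{\left(l,x \right)} = 0$ ($h{\left(l,x \right)} = 0 l = 0$)
$-46679 - h{\left(\left(K{\left(-2,0 \right)} + 6\right) 2,J \right)} = -46679 - 0 = -46679 + 0 = -46679$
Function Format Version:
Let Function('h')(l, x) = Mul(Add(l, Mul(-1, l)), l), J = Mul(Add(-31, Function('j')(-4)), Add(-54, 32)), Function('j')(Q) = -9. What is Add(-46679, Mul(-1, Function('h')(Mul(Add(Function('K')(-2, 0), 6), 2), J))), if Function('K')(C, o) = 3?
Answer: -46679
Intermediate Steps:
J = 880 (J = Mul(Add(-31, -9), Add(-54, 32)) = Mul(-40, -22) = 880)
Function('h')(l, x) = 0 (Function('h')(l, x) = Mul(0, l) = 0)
Add(-46679, Mul(-1, Function('h')(Mul(Add(Function('K')(-2, 0), 6), 2), J))) = Add(-46679, Mul(-1, 0)) = Add(-46679, 0) = -46679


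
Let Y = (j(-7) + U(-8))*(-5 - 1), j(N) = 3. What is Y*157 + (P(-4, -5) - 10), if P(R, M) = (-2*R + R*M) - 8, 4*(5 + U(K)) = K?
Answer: 3778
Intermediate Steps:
U(K) = -5 + K/4
P(R, M) = -8 - 2*R + M*R (P(R, M) = (-2*R + M*R) - 8 = -8 - 2*R + M*R)
Y = 24 (Y = (3 + (-5 + (¼)*(-8)))*(-5 - 1) = (3 + (-5 - 2))*(-6) = (3 - 7)*(-6) = -4*(-6) = 24)
Y*157 + (P(-4, -5) - 10) = 24*157 + ((-8 - 2*(-4) - 5*(-4)) - 10) = 3768 + ((-8 + 8 + 20) - 10) = 3768 + (20 - 10) = 3768 + 10 = 3778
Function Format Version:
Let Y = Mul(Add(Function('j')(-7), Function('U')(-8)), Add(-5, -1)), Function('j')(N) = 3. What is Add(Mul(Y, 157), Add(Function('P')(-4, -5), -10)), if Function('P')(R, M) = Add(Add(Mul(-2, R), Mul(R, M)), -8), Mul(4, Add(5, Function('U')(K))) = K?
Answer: 3778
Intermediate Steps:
Function('U')(K) = Add(-5, Mul(Rational(1, 4), K))
Function('P')(R, M) = Add(-8, Mul(-2, R), Mul(M, R)) (Function('P')(R, M) = Add(Add(Mul(-2, R), Mul(M, R)), -8) = Add(-8, Mul(-2, R), Mul(M, R)))
Y = 24 (Y = Mul(Add(3, Add(-5, Mul(Rational(1, 4), -8))), Add(-5, -1)) = Mul(Add(3, Add(-5, -2)), -6) = Mul(Add(3, -7), -6) = Mul(-4, -6) = 24)
Add(Mul(Y, 157), Add(Function('P')(-4, -5), -10)) = Add(Mul(24, 157), Add(Add(-8, Mul(-2, -4), Mul(-5, -4)), -10)) = Add(3768, Add(Add(-8, 8, 20), -10)) = Add(3768, Add(20, -10)) = Add(3768, 10) = 3778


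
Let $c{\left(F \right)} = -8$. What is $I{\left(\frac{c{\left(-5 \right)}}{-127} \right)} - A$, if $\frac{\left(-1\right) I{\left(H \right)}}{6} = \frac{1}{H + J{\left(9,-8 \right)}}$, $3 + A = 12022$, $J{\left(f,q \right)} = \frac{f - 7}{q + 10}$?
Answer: $- \frac{541109}{45} \approx -12025.0$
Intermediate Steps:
$J{\left(f,q \right)} = \frac{-7 + f}{10 + q}$
$A = 12019$ ($A = -3 + 12022 = 12019$)
$I{\left(H \right)} = - \frac{6}{1 + H}$ ($I{\left(H \right)} = - \frac{6}{H + \frac{-7 + 9}{10 - 8}} = - \frac{6}{H + \frac{1}{2} \cdot 2} = - \frac{6}{H + 1} = - \frac{6}{1 + H}$)
$I{\left(\frac{c{\left(-5 \right)}}{-127} \right)} - A = - \frac{6}{1 - \frac{8}{-127}} - 12019 = - \frac{6}{1 - - \frac{8}{127}} - 12019 = - \frac{6}{1 + \frac{8}{127}} - 12019 = - \frac{6}{\frac{135}{127}} - 12019 = \left(-6\right) \frac{127}{135} - 12019 = - \frac{254}{45} - 12019 = - \frac{541109}{45}$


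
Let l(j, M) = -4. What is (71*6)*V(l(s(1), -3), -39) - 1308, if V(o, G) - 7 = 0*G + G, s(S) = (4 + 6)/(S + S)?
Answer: -14940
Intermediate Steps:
s(S) = 5/S (s(S) = 10/((2*S)) = 10*(1/(2*S)) = 5/S)
V(o, G) = 7 + G (V(o, G) = 7 + (0*G + G) = 7 + (0 + G) = 7 + G)
(71*6)*V(l(s(1), -3), -39) - 1308 = (71*6)*(7 - 39) - 1308 = 426*(-32) - 1308 = -13632 - 1308 = -14940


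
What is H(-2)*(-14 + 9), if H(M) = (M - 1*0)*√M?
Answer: 10*I*√2 ≈ 14.142*I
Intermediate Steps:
H(M) = M^(3/2) (H(M) = (M + 0)*√M = M*√M = M^(3/2))
H(-2)*(-14 + 9) = (-2)^(3/2)*(-14 + 9) = -2*I*√2*(-5) = 10*I*√2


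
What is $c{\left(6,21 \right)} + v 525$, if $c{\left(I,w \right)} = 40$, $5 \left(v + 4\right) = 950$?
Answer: $97690$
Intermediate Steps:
$v = 186$ ($v = -4 + \frac{1}{5} \cdot 950 = -4 + 190 = 186$)
$c{\left(6,21 \right)} + v 525 = 40 + 186 \cdot 525 = 40 + 97650 = 97690$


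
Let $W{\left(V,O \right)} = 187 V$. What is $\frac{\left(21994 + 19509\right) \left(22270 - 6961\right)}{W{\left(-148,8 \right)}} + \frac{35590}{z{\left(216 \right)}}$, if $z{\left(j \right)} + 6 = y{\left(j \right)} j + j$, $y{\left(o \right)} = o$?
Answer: $- \frac{1353465389861}{58957428} \approx -22957.0$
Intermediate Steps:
$z{\left(j \right)} = -6 + j + j^{2}$ ($z{\left(j \right)} = -6 + \left(j j + j\right) = -6 + \left(j^{2} + j\right) = -6 + \left(j + j^{2}\right) = -6 + j + j^{2}$)
$\frac{\left(21994 + 19509\right) \left(22270 - 6961\right)}{W{\left(-148,8 \right)}} + \frac{35590}{z{\left(216 \right)}} = \frac{\left(21994 + 19509\right) \left(22270 - 6961\right)}{187 \left(-148\right)} + \frac{35590}{-6 + 216 + 216^{2}} = \frac{41503 \cdot 15309}{-27676} + \frac{35590}{-6 + 216 + 46656} = 635369427 \left(- \frac{1}{27676}\right) + \frac{35590}{46866} = - \frac{57760857}{2516} + 35590 \cdot \frac{1}{46866} = - \frac{57760857}{2516} + \frac{17795}{23433} = - \frac{1353465389861}{58957428}$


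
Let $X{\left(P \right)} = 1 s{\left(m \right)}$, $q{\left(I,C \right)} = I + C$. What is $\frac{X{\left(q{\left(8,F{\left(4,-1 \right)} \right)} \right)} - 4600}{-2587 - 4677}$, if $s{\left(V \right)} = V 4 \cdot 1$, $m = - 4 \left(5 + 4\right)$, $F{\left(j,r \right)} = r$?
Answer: $\frac{593}{908} \approx 0.65308$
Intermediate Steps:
$m = -36$ ($m = \left(-4\right) 9 = -36$)
$q{\left(I,C \right)} = C + I$
$s{\left(V \right)} = 4 V$ ($s{\left(V \right)} = 4 V 1 = 4 V$)
$X{\left(P \right)} = -144$ ($X{\left(P \right)} = 1 \cdot 4 \left(-36\right) = 1 \left(-144\right) = -144$)
$\frac{X{\left(q{\left(8,F{\left(4,-1 \right)} \right)} \right)} - 4600}{-2587 - 4677} = \frac{-144 - 4600}{-2587 - 4677} = - \frac{4744}{-7264} = \left(-4744\right) \left(- \frac{1}{7264}\right) = \frac{593}{908}$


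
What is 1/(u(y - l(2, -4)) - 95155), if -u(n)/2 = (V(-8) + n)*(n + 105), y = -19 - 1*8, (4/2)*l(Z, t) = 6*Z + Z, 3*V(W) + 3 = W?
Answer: -3/269419 ≈ -1.1135e-5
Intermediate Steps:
V(W) = -1 + W/3
l(Z, t) = 7*Z/2 (l(Z, t) = (6*Z + Z)/2 = (7*Z)/2 = 7*Z/2)
y = -27 (y = -19 - 8 = -27)
u(n) = -2*(105 + n)*(-11/3 + n) (u(n) = -2*((-1 + (1/3)*(-8)) + n)*(n + 105) = -2*((-1 - 8/3) + n)*(105 + n) = -2*(-11/3 + n)*(105 + n) = -2*(105 + n)*(-11/3 + n))
1/(u(y - l(2, -4)) - 95155) = 1/((770 - 2*(-27 - 7*2/2)**2 - 608*(-27 - 7*2/2)/3) - 95155) = 1/((770 - 2*(-27 - 1*7)**2 - 608*(-27 - 1*7)/3) - 95155) = 1/((770 - 2*(-27 - 7)**2 - 608*(-27 - 7)/3) - 95155) = 1/((770 - 2*(-34)**2 - 608/3*(-34)) - 95155) = 1/((770 - 2*1156 + 20672/3) - 95155) = 1/((770 - 2312 + 20672/3) - 95155) = 1/(16046/3 - 95155) = 1/(-269419/3) = -3/269419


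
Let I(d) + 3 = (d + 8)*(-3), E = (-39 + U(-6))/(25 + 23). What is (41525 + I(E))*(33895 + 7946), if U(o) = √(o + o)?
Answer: 27782716887/16 - 41841*I*√3/8 ≈ 1.7364e+9 - 9058.8*I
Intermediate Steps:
U(o) = √2*√o (U(o) = √(2*o) = √2*√o)
E = -13/16 + I*√3/24 (E = (-39 + √2*√(-6))/(25 + 23) = (-39 + √2*(I*√6))/48 = (-39 + 2*I*√3)*(1/48) = -13/16 + I*√3/24 ≈ -0.8125 + 0.072169*I)
I(d) = -27 - 3*d (I(d) = -3 + (d + 8)*(-3) = -3 + (8 + d)*(-3) = -3 + (-24 - 3*d) = -27 - 3*d)
(41525 + I(E))*(33895 + 7946) = (41525 + (-27 - 3*(-13/16 + I*√3/24)))*(33895 + 7946) = (41525 + (-27 + (39/16 - I*√3/8)))*41841 = (41525 + (-393/16 - I*√3/8))*41841 = (664007/16 - I*√3/8)*41841 = 27782716887/16 - 41841*I*√3/8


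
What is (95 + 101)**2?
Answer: 38416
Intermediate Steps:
(95 + 101)**2 = 196**2 = 38416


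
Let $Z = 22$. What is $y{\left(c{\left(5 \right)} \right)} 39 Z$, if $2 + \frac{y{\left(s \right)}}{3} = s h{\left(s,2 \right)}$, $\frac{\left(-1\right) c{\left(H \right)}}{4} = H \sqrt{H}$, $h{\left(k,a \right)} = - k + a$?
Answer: $-5153148 - 102960 \sqrt{5} \approx -5.3834 \cdot 10^{6}$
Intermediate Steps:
$h{\left(k,a \right)} = a - k$
$c{\left(H \right)} = - 4 H^{\frac{3}{2}}$ ($c{\left(H \right)} = - 4 H \sqrt{H} = - 4 H^{\frac{3}{2}}$)
$y{\left(s \right)} = -6 + 3 s \left(2 - s\right)$
$y{\left(c{\left(5 \right)} \right)} 39 Z = \left(-6 - 3 \left(- 4 \cdot 5^{\frac{3}{2}}\right) \left(-2 - 4 \cdot 5^{\frac{3}{2}}\right)\right) 39 \cdot 22 = \left(-6 - 3 \left(- 4 \cdot 5 \sqrt{5}\right) \left(-2 - 4 \cdot 5 \sqrt{5}\right)\right) 39 \cdot 22 = \left(-6 - 3 \left(- 20 \sqrt{5}\right) \left(-2 - 20 \sqrt{5}\right)\right) 39 \cdot 22 = \left(-6 + 60 \sqrt{5} \left(-2 - 20 \sqrt{5}\right)\right) 39 \cdot 22 = \left(-234 + 2340 \sqrt{5} \left(-2 - 20 \sqrt{5}\right)\right) 22 = -5148 + 51480 \sqrt{5} \left(-2 - 20 \sqrt{5}\right)$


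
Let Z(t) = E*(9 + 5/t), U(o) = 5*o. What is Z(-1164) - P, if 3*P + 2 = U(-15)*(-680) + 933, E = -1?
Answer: -20159699/1164 ≈ -17319.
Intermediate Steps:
P = 51931/3 (P = -⅔ + ((5*(-15))*(-680) + 933)/3 = -⅔ + (-75*(-680) + 933)/3 = -⅔ + (51000 + 933)/3 = -⅔ + (⅓)*51933 = -⅔ + 17311 = 51931/3 ≈ 17310.)
Z(t) = -9 - 5/t (Z(t) = -(9 + 5/t) = -9 - 5/t)
Z(-1164) - P = (-9 - 5/(-1164)) - 1*51931/3 = (-9 - 5*(-1/1164)) - 51931/3 = (-9 + 5/1164) - 51931/3 = -10471/1164 - 51931/3 = -20159699/1164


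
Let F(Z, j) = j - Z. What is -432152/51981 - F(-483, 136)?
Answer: -32608391/51981 ≈ -627.31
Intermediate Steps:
-432152/51981 - F(-483, 136) = -432152/51981 - (136 - 1*(-483)) = -432152*1/51981 - (136 + 483) = -432152/51981 - 1*619 = -432152/51981 - 619 = -32608391/51981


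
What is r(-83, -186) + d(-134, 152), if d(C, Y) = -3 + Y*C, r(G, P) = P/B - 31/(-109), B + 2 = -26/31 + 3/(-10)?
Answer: -2154172044/106057 ≈ -20311.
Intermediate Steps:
B = -973/310 (B = -2 + (-26/31 + 3/(-10)) = -2 + (-26*1/31 + 3*(-⅒)) = -2 + (-26/31 - 3/10) = -2 - 353/310 = -973/310 ≈ -3.1387)
r(G, P) = 31/109 - 310*P/973 (r(G, P) = P/(-973/310) - 31/(-109) = P*(-310/973) - 31*(-1/109) = -310*P/973 + 31/109 = 31/109 - 310*P/973)
d(C, Y) = -3 + C*Y
r(-83, -186) + d(-134, 152) = (31/109 - 310/973*(-186)) + (-3 - 134*152) = (31/109 + 57660/973) + (-3 - 20368) = 6315103/106057 - 20371 = -2154172044/106057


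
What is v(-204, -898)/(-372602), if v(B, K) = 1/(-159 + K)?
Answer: 1/393840314 ≈ 2.5391e-9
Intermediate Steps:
v(-204, -898)/(-372602) = 1/(-159 - 898*(-372602)) = -1/372602/(-1057) = -1/1057*(-1/372602) = 1/393840314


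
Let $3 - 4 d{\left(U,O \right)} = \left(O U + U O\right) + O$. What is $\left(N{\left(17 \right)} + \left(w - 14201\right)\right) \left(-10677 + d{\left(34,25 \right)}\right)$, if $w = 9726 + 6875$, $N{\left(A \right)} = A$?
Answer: $- \frac{53693655}{2} \approx -2.6847 \cdot 10^{7}$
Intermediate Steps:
$d{\left(U,O \right)} = \frac{3}{4} - \frac{O}{4} - \frac{O U}{2}$ ($d{\left(U,O \right)} = \frac{3}{4} - \frac{\left(O U + U O\right) + O}{4} = \frac{3}{4} - \frac{\left(O U + O U\right) + O}{4} = \frac{3}{4} - \frac{2 O U + O}{4} = \frac{3}{4} - \frac{O + 2 O U}{4} = \frac{3}{4} - \left(\frac{O}{4} + \frac{O U}{2}\right) = \frac{3}{4} - \frac{O}{4} - \frac{O U}{2}$)
$w = 16601$
$\left(N{\left(17 \right)} + \left(w - 14201\right)\right) \left(-10677 + d{\left(34,25 \right)}\right) = \left(17 + \left(16601 - 14201\right)\right) \left(-10677 - \left(\frac{11}{2} + 425\right)\right) = \left(17 + 2400\right) \left(-10677 - \frac{861}{2}\right) = 2417 \left(-10677 - \frac{861}{2}\right) = 2417 \left(- \frac{22215}{2}\right) = - \frac{53693655}{2}$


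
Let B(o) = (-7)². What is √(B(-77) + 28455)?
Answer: 2*√7126 ≈ 168.83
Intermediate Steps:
B(o) = 49
√(B(-77) + 28455) = √(49 + 28455) = √28504 = 2*√7126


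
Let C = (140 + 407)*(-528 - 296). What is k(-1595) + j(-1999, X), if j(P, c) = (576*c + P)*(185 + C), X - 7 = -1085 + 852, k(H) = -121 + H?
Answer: 59550519309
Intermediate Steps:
X = -226 (X = 7 + (-1085 + 852) = 7 - 233 = -226)
C = -450728 (C = 547*(-824) = -450728)
j(P, c) = -259512768*c - 450543*P (j(P, c) = (576*c + P)*(185 - 450728) = (P + 576*c)*(-450543) = -259512768*c - 450543*P)
k(-1595) + j(-1999, X) = (-121 - 1595) + (-259512768*(-226) - 450543*(-1999)) = -1716 + (58649885568 + 900635457) = -1716 + 59550521025 = 59550519309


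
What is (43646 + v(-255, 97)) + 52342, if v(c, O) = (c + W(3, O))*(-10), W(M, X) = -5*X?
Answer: 103388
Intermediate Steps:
v(c, O) = -10*c + 50*O (v(c, O) = (c - 5*O)*(-10) = -10*c + 50*O)
(43646 + v(-255, 97)) + 52342 = (43646 + (-10*(-255) + 50*97)) + 52342 = (43646 + (2550 + 4850)) + 52342 = (43646 + 7400) + 52342 = 51046 + 52342 = 103388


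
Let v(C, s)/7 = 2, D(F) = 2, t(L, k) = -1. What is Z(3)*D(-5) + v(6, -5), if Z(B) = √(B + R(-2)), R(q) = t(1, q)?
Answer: 14 + 2*√2 ≈ 16.828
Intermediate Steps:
R(q) = -1
Z(B) = √(-1 + B) (Z(B) = √(B - 1) = √(-1 + B))
v(C, s) = 14 (v(C, s) = 7*2 = 14)
Z(3)*D(-5) + v(6, -5) = √(-1 + 3)*2 + 14 = √2*2 + 14 = 2*√2 + 14 = 14 + 2*√2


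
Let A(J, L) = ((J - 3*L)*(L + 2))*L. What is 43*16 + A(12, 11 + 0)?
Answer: -2315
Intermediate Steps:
A(J, L) = L*(2 + L)*(J - 3*L) (A(J, L) = ((J - 3*L)*(2 + L))*L = ((2 + L)*(J - 3*L))*L = L*(2 + L)*(J - 3*L))
43*16 + A(12, 11 + 0) = 43*16 + (11 + 0)*(-6*(11 + 0) - 3*(11 + 0)² + 2*12 + 12*(11 + 0)) = 688 + 11*(-6*11 - 3*11² + 24 + 12*11) = 688 + 11*(-66 - 3*121 + 24 + 132) = 688 + 11*(-66 - 363 + 24 + 132) = 688 + 11*(-273) = 688 - 3003 = -2315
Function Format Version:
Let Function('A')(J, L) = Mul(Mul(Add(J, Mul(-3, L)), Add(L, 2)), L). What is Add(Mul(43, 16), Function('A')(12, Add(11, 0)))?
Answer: -2315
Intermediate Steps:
Function('A')(J, L) = Mul(L, Add(2, L), Add(J, Mul(-3, L))) (Function('A')(J, L) = Mul(Mul(Add(J, Mul(-3, L)), Add(2, L)), L) = Mul(Mul(Add(2, L), Add(J, Mul(-3, L))), L) = Mul(L, Add(2, L), Add(J, Mul(-3, L))))
Add(Mul(43, 16), Function('A')(12, Add(11, 0))) = Add(Mul(43, 16), Mul(Add(11, 0), Add(Mul(-6, Add(11, 0)), Mul(-3, Pow(Add(11, 0), 2)), Mul(2, 12), Mul(12, Add(11, 0))))) = Add(688, Mul(11, Add(Mul(-6, 11), Mul(-3, Pow(11, 2)), 24, Mul(12, 11)))) = Add(688, Mul(11, Add(-66, Mul(-3, 121), 24, 132))) = Add(688, Mul(11, Add(-66, -363, 24, 132))) = Add(688, Mul(11, -273)) = Add(688, -3003) = -2315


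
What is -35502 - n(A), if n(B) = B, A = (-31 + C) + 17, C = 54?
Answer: -35542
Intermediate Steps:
A = 40 (A = (-31 + 54) + 17 = 23 + 17 = 40)
-35502 - n(A) = -35502 - 1*40 = -35502 - 40 = -35542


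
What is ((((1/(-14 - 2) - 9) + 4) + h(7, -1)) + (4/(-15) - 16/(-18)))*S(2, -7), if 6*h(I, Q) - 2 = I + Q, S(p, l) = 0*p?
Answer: 0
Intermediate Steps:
S(p, l) = 0
h(I, Q) = ⅓ + I/6 + Q/6 (h(I, Q) = ⅓ + (I + Q)/6 = ⅓ + (I/6 + Q/6) = ⅓ + I/6 + Q/6)
((((1/(-14 - 2) - 9) + 4) + h(7, -1)) + (4/(-15) - 16/(-18)))*S(2, -7) = ((((1/(-14 - 2) - 9) + 4) + (⅓ + (⅙)*7 + (⅙)*(-1))) + (4/(-15) - 16/(-18)))*0 = ((((1/(-16) - 9) + 4) + (⅓ + 7/6 - ⅙)) + (4*(-1/15) - 16*(-1/18)))*0 = ((((-1/16 - 9) + 4) + 4/3) + (-4/15 + 8/9))*0 = (((-145/16 + 4) + 4/3) + 28/45)*0 = ((-81/16 + 4/3) + 28/45)*0 = (-179/48 + 28/45)*0 = -2237/720*0 = 0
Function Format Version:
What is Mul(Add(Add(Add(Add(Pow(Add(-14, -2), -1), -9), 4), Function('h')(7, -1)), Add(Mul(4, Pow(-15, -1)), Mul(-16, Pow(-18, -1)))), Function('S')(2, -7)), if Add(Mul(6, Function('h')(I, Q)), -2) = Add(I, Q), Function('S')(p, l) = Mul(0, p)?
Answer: 0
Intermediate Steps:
Function('S')(p, l) = 0
Function('h')(I, Q) = Add(Rational(1, 3), Mul(Rational(1, 6), I), Mul(Rational(1, 6), Q)) (Function('h')(I, Q) = Add(Rational(1, 3), Mul(Rational(1, 6), Add(I, Q))) = Add(Rational(1, 3), Add(Mul(Rational(1, 6), I), Mul(Rational(1, 6), Q))) = Add(Rational(1, 3), Mul(Rational(1, 6), I), Mul(Rational(1, 6), Q)))
Mul(Add(Add(Add(Add(Pow(Add(-14, -2), -1), -9), 4), Function('h')(7, -1)), Add(Mul(4, Pow(-15, -1)), Mul(-16, Pow(-18, -1)))), Function('S')(2, -7)) = Mul(Add(Add(Add(Add(Pow(Add(-14, -2), -1), -9), 4), Add(Rational(1, 3), Mul(Rational(1, 6), 7), Mul(Rational(1, 6), -1))), Add(Mul(4, Pow(-15, -1)), Mul(-16, Pow(-18, -1)))), 0) = Mul(Add(Add(Add(Add(Pow(-16, -1), -9), 4), Add(Rational(1, 3), Rational(7, 6), Rational(-1, 6))), Add(Mul(4, Rational(-1, 15)), Mul(-16, Rational(-1, 18)))), 0) = Mul(Add(Add(Add(Add(Rational(-1, 16), -9), 4), Rational(4, 3)), Add(Rational(-4, 15), Rational(8, 9))), 0) = Mul(Add(Add(Add(Rational(-145, 16), 4), Rational(4, 3)), Rational(28, 45)), 0) = Mul(Add(Add(Rational(-81, 16), Rational(4, 3)), Rational(28, 45)), 0) = Mul(Add(Rational(-179, 48), Rational(28, 45)), 0) = Mul(Rational(-2237, 720), 0) = 0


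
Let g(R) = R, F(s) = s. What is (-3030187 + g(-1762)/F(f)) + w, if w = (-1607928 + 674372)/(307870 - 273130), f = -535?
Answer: -2815959540194/929295 ≈ -3.0302e+6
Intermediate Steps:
w = -233389/8685 (w = -933556/34740 = -933556*1/34740 = -233389/8685 ≈ -26.873)
(-3030187 + g(-1762)/F(f)) + w = (-3030187 - 1762/(-535)) - 233389/8685 = (-3030187 - 1762*(-1/535)) - 233389/8685 = (-3030187 + 1762/535) - 233389/8685 = -1621148283/535 - 233389/8685 = -2815959540194/929295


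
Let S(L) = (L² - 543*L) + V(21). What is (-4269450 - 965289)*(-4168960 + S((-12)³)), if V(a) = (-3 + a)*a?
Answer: 1278815329266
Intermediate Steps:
V(a) = a*(-3 + a)
S(L) = 378 + L² - 543*L (S(L) = (L² - 543*L) + 21*(-3 + 21) = (L² - 543*L) + 21*18 = (L² - 543*L) + 378 = 378 + L² - 543*L)
(-4269450 - 965289)*(-4168960 + S((-12)³)) = (-4269450 - 965289)*(-4168960 + (378 + ((-12)³)² - 543*(-12)³)) = -5234739*(-4168960 + (378 + (-1728)² - 543*(-1728))) = -5234739*(-4168960 + (378 + 2985984 + 938304)) = -5234739*(-4168960 + 3924666) = -5234739*(-244294) = 1278815329266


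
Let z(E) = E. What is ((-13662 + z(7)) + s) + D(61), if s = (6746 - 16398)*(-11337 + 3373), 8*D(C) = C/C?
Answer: 614838985/8 ≈ 7.6855e+7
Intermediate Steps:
D(C) = ⅛ (D(C) = (C/C)/8 = (⅛)*1 = ⅛)
s = 76868528 (s = -9652*(-7964) = 76868528)
((-13662 + z(7)) + s) + D(61) = ((-13662 + 7) + 76868528) + ⅛ = (-13655 + 76868528) + ⅛ = 76854873 + ⅛ = 614838985/8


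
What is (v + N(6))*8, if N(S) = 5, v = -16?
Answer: -88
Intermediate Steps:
(v + N(6))*8 = (-16 + 5)*8 = -11*8 = -88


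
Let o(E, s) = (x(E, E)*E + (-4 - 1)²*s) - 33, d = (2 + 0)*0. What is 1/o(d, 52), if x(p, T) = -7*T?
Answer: 1/1267 ≈ 0.00078927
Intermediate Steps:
d = 0 (d = 2*0 = 0)
o(E, s) = -33 - 7*E² + 25*s (o(E, s) = ((-7*E)*E + (-4 - 1)²*s) - 33 = (-7*E² + (-5)²*s) - 33 = (-7*E² + 25*s) - 33 = -33 - 7*E² + 25*s)
1/o(d, 52) = 1/(-33 - 7*0² + 25*52) = 1/(-33 - 7*0 + 1300) = 1/(-33 + 0 + 1300) = 1/1267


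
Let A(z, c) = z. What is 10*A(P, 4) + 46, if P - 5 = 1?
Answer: 106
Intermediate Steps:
P = 6 (P = 5 + 1 = 6)
10*A(P, 4) + 46 = 10*6 + 46 = 60 + 46 = 106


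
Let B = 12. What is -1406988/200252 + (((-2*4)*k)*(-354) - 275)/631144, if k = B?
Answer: -220315434901/31596962072 ≈ -6.9727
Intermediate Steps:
k = 12
-1406988/200252 + (((-2*4)*k)*(-354) - 275)/631144 = -1406988/200252 + ((-2*4*12)*(-354) - 275)/631144 = -1406988*1/200252 + (-8*12*(-354) - 275)*(1/631144) = -351747/50063 + (-96*(-354) - 275)*(1/631144) = -351747/50063 + (33984 - 275)*(1/631144) = -351747/50063 + 33709*(1/631144) = -351747/50063 + 33709/631144 = -220315434901/31596962072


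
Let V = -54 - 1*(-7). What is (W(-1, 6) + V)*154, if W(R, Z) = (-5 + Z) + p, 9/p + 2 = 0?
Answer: -7777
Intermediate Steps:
p = -9/2 (p = 9/(-2 + 0) = 9/(-2) = 9*(-1/2) = -9/2 ≈ -4.5000)
V = -47 (V = -54 + 7 = -47)
W(R, Z) = -19/2 + Z (W(R, Z) = (-5 + Z) - 9/2 = -19/2 + Z)
(W(-1, 6) + V)*154 = ((-19/2 + 6) - 47)*154 = (-7/2 - 47)*154 = -101/2*154 = -7777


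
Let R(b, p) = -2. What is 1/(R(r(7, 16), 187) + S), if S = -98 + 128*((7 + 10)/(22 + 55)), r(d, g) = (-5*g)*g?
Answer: -77/5524 ≈ -0.013939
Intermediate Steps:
r(d, g) = -5*g²
S = -5370/77 (S = -98 + 128*(17/77) = -98 + 2176/77 = -5370/77 ≈ -69.740)
1/(R(r(7, 16), 187) + S) = 1/(-2 - 5370/77) = 1/(-5524/77) = -77/5524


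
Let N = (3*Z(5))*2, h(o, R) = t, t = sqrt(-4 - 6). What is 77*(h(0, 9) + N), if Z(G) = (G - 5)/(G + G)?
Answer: 77*I*sqrt(10) ≈ 243.5*I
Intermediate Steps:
t = I*sqrt(10) (t = sqrt(-10) = I*sqrt(10) ≈ 3.1623*I)
h(o, R) = I*sqrt(10)
Z(G) = (-5 + G)/(2*G) (Z(G) = (-5 + G)/((2*G)) = (-5 + G)*(1/(2*G)) = (-5 + G)/(2*G))
N = 0 (N = (3*((1/2)*(-5 + 5)/5))*2 = (3*((1/2)*(1/5)*0))*2 = (3*0)*2 = 0*2 = 0)
77*(h(0, 9) + N) = 77*(I*sqrt(10) + 0) = 77*(I*sqrt(10)) = 77*I*sqrt(10)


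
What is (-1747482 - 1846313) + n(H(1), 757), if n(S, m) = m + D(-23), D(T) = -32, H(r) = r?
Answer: -3593070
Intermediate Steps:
n(S, m) = -32 + m (n(S, m) = m - 32 = -32 + m)
(-1747482 - 1846313) + n(H(1), 757) = (-1747482 - 1846313) + (-32 + 757) = -3593795 + 725 = -3593070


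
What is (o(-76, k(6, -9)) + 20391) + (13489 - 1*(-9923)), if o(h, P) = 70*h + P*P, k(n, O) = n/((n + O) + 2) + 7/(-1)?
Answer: 38652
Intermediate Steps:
k(n, O) = -7 + n/(2 + O + n) (k(n, O) = n/((O + n) + 2) + 7*(-1) = n/(2 + O + n) - 7 = -7 + n/(2 + O + n))
o(h, P) = P² + 70*h (o(h, P) = 70*h + P² = P² + 70*h)
(o(-76, k(6, -9)) + 20391) + (13489 - 1*(-9923)) = ((((-14 - 7*(-9) - 6*6)/(2 - 9 + 6))² + 70*(-76)) + 20391) + (13489 - 1*(-9923)) = ((((-14 + 63 - 36)/(-1))² - 5320) + 20391) + (13489 + 9923) = (((-1*13)² - 5320) + 20391) + 23412 = (((-13)² - 5320) + 20391) + 23412 = ((169 - 5320) + 20391) + 23412 = (-5151 + 20391) + 23412 = 15240 + 23412 = 38652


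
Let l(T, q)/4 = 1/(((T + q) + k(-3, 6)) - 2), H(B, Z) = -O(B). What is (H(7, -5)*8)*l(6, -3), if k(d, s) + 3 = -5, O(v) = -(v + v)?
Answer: -64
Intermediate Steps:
O(v) = -2*v
k(d, s) = -8 (k(d, s) = -3 - 5 = -8)
H(B, Z) = 2*B (H(B, Z) = -(-2)*B = 2*B)
l(T, q) = 4/(-10 + T + q) (l(T, q) = 4/(((T + q) - 8) - 2) = 4/((-8 + T + q) - 2) = 4/(-10 + T + q))
(H(7, -5)*8)*l(6, -3) = ((2*7)*8)*(4/(-10 + 6 - 3)) = (14*8)*(4/(-7)) = 112*(4*(-⅐)) = 112*(-4/7) = -64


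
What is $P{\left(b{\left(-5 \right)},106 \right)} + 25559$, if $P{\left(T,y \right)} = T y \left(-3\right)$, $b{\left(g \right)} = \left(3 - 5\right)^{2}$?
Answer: $24287$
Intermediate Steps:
$b{\left(g \right)} = 4$ ($b{\left(g \right)} = \left(-2\right)^{2} = 4$)
$P{\left(T,y \right)} = - 3 T y$
$P{\left(b{\left(-5 \right)},106 \right)} + 25559 = \left(-3\right) 4 \cdot 106 + 25559 = -1272 + 25559 = 24287$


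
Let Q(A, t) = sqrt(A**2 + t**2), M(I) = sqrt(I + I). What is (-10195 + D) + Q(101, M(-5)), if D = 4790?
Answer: -5405 + sqrt(10191) ≈ -5304.0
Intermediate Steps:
M(I) = sqrt(2)*sqrt(I) (M(I) = sqrt(2*I) = sqrt(2)*sqrt(I))
(-10195 + D) + Q(101, M(-5)) = (-10195 + 4790) + sqrt(101**2 + (sqrt(2)*sqrt(-5))**2) = -5405 + sqrt(10201 + (sqrt(2)*(I*sqrt(5)))**2) = -5405 + sqrt(10201 + (I*sqrt(10))**2) = -5405 + sqrt(10201 - 10) = -5405 + sqrt(10191)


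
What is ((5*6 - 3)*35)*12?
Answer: 11340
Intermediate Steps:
((5*6 - 3)*35)*12 = ((30 - 3)*35)*12 = (27*35)*12 = 945*12 = 11340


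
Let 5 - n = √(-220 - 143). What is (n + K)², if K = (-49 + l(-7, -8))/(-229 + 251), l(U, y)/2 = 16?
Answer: (93 - 242*I*√3)²/484 ≈ -345.13 - 161.08*I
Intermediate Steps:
l(U, y) = 32 (l(U, y) = 2*16 = 32)
n = 5 - 11*I*√3 (n = 5 - √(-220 - 143) = 5 - √(-363) = 5 - 11*I*√3 ≈ 5.0 - 19.053*I)
K = -17/22 (K = (-49 + 32)/(-229 + 251) = -17/22 ≈ -0.77273)
(n + K)² = ((5 - 11*I*√3) - 17/22)² = (93/22 - 11*I*√3)²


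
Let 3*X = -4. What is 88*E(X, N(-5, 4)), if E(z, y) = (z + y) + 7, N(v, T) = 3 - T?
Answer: 1232/3 ≈ 410.67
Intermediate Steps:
X = -4/3 (X = (⅓)*(-4) = -4/3 ≈ -1.3333)
E(z, y) = 7 + y + z (E(z, y) = (y + z) + 7 = 7 + y + z)
88*E(X, N(-5, 4)) = 88*(7 + (3 - 1*4) - 4/3) = 88*(7 + (3 - 4) - 4/3) = 88*(7 - 1 - 4/3) = 88*(14/3) = 1232/3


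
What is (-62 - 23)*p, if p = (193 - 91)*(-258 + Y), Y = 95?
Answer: 1413210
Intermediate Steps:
p = -16626 (p = (193 - 91)*(-258 + 95) = 102*(-163) = -16626)
(-62 - 23)*p = (-62 - 23)*(-16626) = -85*(-16626) = 1413210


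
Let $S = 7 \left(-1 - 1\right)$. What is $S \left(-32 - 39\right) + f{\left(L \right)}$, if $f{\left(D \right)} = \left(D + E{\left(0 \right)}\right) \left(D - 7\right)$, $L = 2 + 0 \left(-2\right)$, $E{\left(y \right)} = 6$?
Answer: $954$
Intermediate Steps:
$S = -14$ ($S = 7 \left(-2\right) = -14$)
$L = 2$ ($L = 2 + 0 = 2$)
$f{\left(D \right)} = \left(-7 + D\right) \left(6 + D\right)$ ($f{\left(D \right)} = \left(D + 6\right) \left(D - 7\right) = \left(6 + D\right) \left(-7 + D\right) = \left(-7 + D\right) \left(6 + D\right)$)
$S \left(-32 - 39\right) + f{\left(L \right)} = - 14 \left(-32 - 39\right) - \left(44 - 4\right) = - 14 \left(-32 - 39\right) - 40 = \left(-14\right) \left(-71\right) - 40 = 994 - 40 = 954$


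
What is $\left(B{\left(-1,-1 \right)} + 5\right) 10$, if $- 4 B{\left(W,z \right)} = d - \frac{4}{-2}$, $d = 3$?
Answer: $\frac{75}{2} \approx 37.5$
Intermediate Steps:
$B{\left(W,z \right)} = - \frac{5}{4}$ ($B{\left(W,z \right)} = - \frac{3 - \frac{4}{-2}}{4} = - \frac{3 - -2}{4} = - \frac{3 + 2}{4} = \left(- \frac{1}{4}\right) 5 = - \frac{5}{4}$)
$\left(B{\left(-1,-1 \right)} + 5\right) 10 = \left(- \frac{5}{4} + 5\right) 10 = \frac{15}{4} \cdot 10 = \frac{75}{2}$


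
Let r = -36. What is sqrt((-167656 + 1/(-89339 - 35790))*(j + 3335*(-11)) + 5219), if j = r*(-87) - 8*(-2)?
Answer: 2*sqrt(22008967579499704001)/125129 ≈ 74985.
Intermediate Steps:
j = 3148 (j = -36*(-87) - 8*(-2) = 3132 + 16 = 3148)
sqrt((-167656 + 1/(-89339 - 35790))*(j + 3335*(-11)) + 5219) = sqrt((-167656 + 1/(-89339 - 35790))*(3148 + 3335*(-11)) + 5219) = sqrt((-167656 + 1/(-125129))*(3148 - 36685) + 5219) = sqrt((-167656 - 1/125129)*(-33537) + 5219) = sqrt(-20978627625/125129*(-33537) + 5219) = sqrt(703560234659625/125129 + 5219) = sqrt(703560887707876/125129) = 2*sqrt(22008967579499704001)/125129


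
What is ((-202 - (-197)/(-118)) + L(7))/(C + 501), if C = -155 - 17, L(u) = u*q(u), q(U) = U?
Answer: -18251/38822 ≈ -0.47012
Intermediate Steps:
L(u) = u**2 (L(u) = u*u = u**2)
C = -172
((-202 - (-197)/(-118)) + L(7))/(C + 501) = ((-202 - (-197)/(-118)) + 7**2)/(-172 + 501) = ((-202 - (-197)*(-1)/118) + 49)/329 = ((-202 - 1*197/118) + 49)*(1/329) = ((-202 - 197/118) + 49)*(1/329) = (-24033/118 + 49)*(1/329) = -18251/118*1/329 = -18251/38822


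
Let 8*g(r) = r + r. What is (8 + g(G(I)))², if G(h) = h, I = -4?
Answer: 49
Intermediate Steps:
g(r) = r/4 (g(r) = (r + r)/8 = (2*r)/8 = r/4)
(8 + g(G(I)))² = (8 + (¼)*(-4))² = (8 - 1)² = 7² = 49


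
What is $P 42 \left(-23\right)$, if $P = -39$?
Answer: $37674$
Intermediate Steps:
$P 42 \left(-23\right) = \left(-39\right) 42 \left(-23\right) = \left(-1638\right) \left(-23\right) = 37674$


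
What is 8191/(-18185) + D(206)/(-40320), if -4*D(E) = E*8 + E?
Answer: -14303661/32587520 ≈ -0.43893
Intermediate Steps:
D(E) = -9*E/4 (D(E) = -(E*8 + E)/4 = -(8*E + E)/4 = -9*E/4)
8191/(-18185) + D(206)/(-40320) = 8191/(-18185) - 9/4*206/(-40320) = 8191*(-1/18185) - 927/2*(-1/40320) = -8191/18185 + 103/8960 = -14303661/32587520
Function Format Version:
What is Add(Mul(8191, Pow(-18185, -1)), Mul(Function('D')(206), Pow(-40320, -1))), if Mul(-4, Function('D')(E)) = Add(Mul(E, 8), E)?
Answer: Rational(-14303661, 32587520) ≈ -0.43893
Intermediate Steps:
Function('D')(E) = Mul(Rational(-9, 4), E) (Function('D')(E) = Mul(Rational(-1, 4), Add(Mul(E, 8), E)) = Mul(Rational(-1, 4), Add(Mul(8, E), E)) = Mul(Rational(-1, 4), Mul(9, E)) = Mul(Rational(-9, 4), E))
Add(Mul(8191, Pow(-18185, -1)), Mul(Function('D')(206), Pow(-40320, -1))) = Add(Mul(8191, Pow(-18185, -1)), Mul(Mul(Rational(-9, 4), 206), Pow(-40320, -1))) = Add(Mul(8191, Rational(-1, 18185)), Mul(Rational(-927, 2), Rational(-1, 40320))) = Add(Rational(-8191, 18185), Rational(103, 8960)) = Rational(-14303661, 32587520)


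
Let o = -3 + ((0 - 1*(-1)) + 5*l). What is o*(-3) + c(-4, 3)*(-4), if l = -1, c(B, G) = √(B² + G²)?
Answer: 1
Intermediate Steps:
o = -7 (o = -3 + ((0 - 1*(-1)) + 5*(-1)) = -3 + ((0 + 1) - 5) = -3 + (1 - 5) = -3 - 4 = -7)
o*(-3) + c(-4, 3)*(-4) = -7*(-3) + √((-4)² + 3²)*(-4) = 21 + √(16 + 9)*(-4) = 21 + √25*(-4) = 21 + 5*(-4) = 21 - 20 = 1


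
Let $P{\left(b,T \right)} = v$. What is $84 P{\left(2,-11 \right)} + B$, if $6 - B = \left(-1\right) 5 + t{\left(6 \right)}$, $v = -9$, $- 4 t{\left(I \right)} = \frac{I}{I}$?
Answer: $- \frac{2979}{4} \approx -744.75$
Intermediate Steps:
$t{\left(I \right)} = - \frac{1}{4}$ ($t{\left(I \right)} = - \frac{I \frac{1}{I}}{4} = \left(- \frac{1}{4}\right) 1 = - \frac{1}{4}$)
$B = \frac{45}{4}$ ($B = 6 - \left(\left(-1\right) 5 - \frac{1}{4}\right) = 6 - \left(-5 - \frac{1}{4}\right) = 6 - - \frac{21}{4} = 6 + \frac{21}{4} = \frac{45}{4} \approx 11.25$)
$P{\left(b,T \right)} = -9$
$84 P{\left(2,-11 \right)} + B = 84 \left(-9\right) + \frac{45}{4} = -756 + \frac{45}{4} = - \frac{2979}{4}$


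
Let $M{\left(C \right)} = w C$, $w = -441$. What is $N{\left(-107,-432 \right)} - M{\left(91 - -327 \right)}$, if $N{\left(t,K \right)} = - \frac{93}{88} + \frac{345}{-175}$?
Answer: $\frac{567751713}{3080} \approx 1.8434 \cdot 10^{5}$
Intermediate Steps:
$M{\left(C \right)} = - 441 C$
$N{\left(t,K \right)} = - \frac{9327}{3080}$ ($N{\left(t,K \right)} = \left(-93\right) \frac{1}{88} + 345 \left(- \frac{1}{175}\right) = - \frac{93}{88} - \frac{69}{35} = - \frac{9327}{3080}$)
$N{\left(-107,-432 \right)} - M{\left(91 - -327 \right)} = - \frac{9327}{3080} - - 441 \left(91 - -327\right) = - \frac{9327}{3080} - - 441 \left(91 + 327\right) = - \frac{9327}{3080} - \left(-441\right) 418 = - \frac{9327}{3080} - -184338 = - \frac{9327}{3080} + 184338 = \frac{567751713}{3080}$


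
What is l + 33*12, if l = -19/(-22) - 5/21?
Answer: 183241/462 ≈ 396.63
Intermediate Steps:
l = 289/462 (l = -19*(-1/22) - 5*1/21 = 19/22 - 5/21 = 289/462 ≈ 0.62554)
l + 33*12 = 289/462 + 33*12 = 289/462 + 396 = 183241/462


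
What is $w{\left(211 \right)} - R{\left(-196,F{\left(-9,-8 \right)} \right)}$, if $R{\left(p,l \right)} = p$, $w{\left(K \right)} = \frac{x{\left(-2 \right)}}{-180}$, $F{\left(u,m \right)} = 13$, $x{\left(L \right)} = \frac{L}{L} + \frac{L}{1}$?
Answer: $\frac{35281}{180} \approx 196.01$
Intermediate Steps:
$x{\left(L \right)} = 1 + L$ ($x{\left(L \right)} = 1 + L 1 = 1 + L$)
$w{\left(K \right)} = \frac{1}{180}$ ($w{\left(K \right)} = \frac{1 - 2}{-180} = \left(-1\right) \left(- \frac{1}{180}\right) = \frac{1}{180}$)
$w{\left(211 \right)} - R{\left(-196,F{\left(-9,-8 \right)} \right)} = \frac{1}{180} - -196 = \frac{1}{180} + 196 = \frac{35281}{180}$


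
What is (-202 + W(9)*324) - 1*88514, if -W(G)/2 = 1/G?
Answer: -88788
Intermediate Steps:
W(G) = -2/G
(-202 + W(9)*324) - 1*88514 = (-202 - 2/9*324) - 1*88514 = (-202 - 2*1/9*324) - 88514 = (-202 - 2/9*324) - 88514 = (-202 - 72) - 88514 = -274 - 88514 = -88788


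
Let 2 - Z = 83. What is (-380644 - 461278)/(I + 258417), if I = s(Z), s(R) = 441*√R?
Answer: -4029017731/1236946275 + 20627089*I/412315425 ≈ -3.2572 + 0.050027*I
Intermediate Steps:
Z = -81 (Z = 2 - 1*83 = 2 - 83 = -81)
I = 3969*I (I = 441*√(-81) = 441*(9*I) = 3969*I ≈ 3969.0*I)
(-380644 - 461278)/(I + 258417) = (-380644 - 461278)/(3969*I + 258417) = -841922*(258417 - 3969*I)/66795098850 = -420961*(258417 - 3969*I)/33397549425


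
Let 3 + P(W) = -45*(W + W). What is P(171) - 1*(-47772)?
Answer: 32379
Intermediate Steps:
P(W) = -3 - 90*W (P(W) = -3 - 45*(W + W) = -3 - 90*W)
P(171) - 1*(-47772) = (-3 - 90*171) - 1*(-47772) = (-3 - 15390) + 47772 = -15393 + 47772 = 32379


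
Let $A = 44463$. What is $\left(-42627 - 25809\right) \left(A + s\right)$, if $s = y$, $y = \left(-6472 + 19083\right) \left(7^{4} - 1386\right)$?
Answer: $-879034961808$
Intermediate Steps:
$y = 12800165$ ($y = 12611 \left(2401 - 1386\right) = 12611 \cdot 1015 = 12800165$)
$s = 12800165$
$\left(-42627 - 25809\right) \left(A + s\right) = \left(-42627 - 25809\right) \left(44463 + 12800165\right) = \left(-68436\right) 12844628 = -879034961808$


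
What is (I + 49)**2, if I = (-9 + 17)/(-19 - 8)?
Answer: 1729225/729 ≈ 2372.1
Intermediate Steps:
I = -8/27 (I = 8/(-27) = 8*(-1/27) = -8/27 ≈ -0.29630)
(I + 49)**2 = (-8/27 + 49)**2 = (1315/27)**2 = 1729225/729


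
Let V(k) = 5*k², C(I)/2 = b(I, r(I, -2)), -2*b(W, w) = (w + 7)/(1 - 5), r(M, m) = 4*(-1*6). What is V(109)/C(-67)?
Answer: -237620/17 ≈ -13978.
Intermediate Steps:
r(M, m) = -24 (r(M, m) = 4*(-6) = -24)
b(W, w) = 7/8 + w/8 (b(W, w) = -(w + 7)/(2*(1 - 5)) = -(7 + w)/(2*(-4)) = -(7 + w)*(-1)/(2*4) = -(-7/4 - w/4)/2 = 7/8 + w/8)
C(I) = -17/4 (C(I) = 2*(7/8 + (⅛)*(-24)) = 2*(7/8 - 3) = 2*(-17/8) = -17/4)
V(109)/C(-67) = (5*109²)/(-17/4) = (5*11881)*(-4/17) = 59405*(-4/17) = -237620/17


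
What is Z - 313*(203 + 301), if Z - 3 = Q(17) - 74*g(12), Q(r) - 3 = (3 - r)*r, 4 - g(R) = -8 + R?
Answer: -157984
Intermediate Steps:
g(R) = 12 - R (g(R) = 4 - (-8 + R) = 4 + (8 - R) = 12 - R)
Q(r) = 3 + r*(3 - r) (Q(r) = 3 + (3 - r)*r = 3 + r*(3 - r))
Z = -232 (Z = 3 + ((3 - 1*17² + 3*17) - 74*(12 - 1*12)) = 3 + ((3 - 1*289 + 51) - 74*(12 - 12)) = 3 + ((3 - 289 + 51) - 74*0) = 3 + (-235 + 0) = 3 - 235 = -232)
Z - 313*(203 + 301) = -232 - 313*(203 + 301) = -232 - 313*504 = -232 - 1*157752 = -232 - 157752 = -157984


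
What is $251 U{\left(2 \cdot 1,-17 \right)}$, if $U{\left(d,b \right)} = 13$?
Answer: $3263$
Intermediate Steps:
$251 U{\left(2 \cdot 1,-17 \right)} = 251 \cdot 13 = 3263$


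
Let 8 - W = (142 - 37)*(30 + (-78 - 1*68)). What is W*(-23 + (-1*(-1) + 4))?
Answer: -219384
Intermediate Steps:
W = 12188 (W = 8 - (142 - 37)*(30 + (-78 - 1*68)) = 8 - 105*(30 + (-78 - 68)) = 8 - 105*(30 - 146) = 8 - 105*(-116) = 8 - 1*(-12180) = 8 + 12180 = 12188)
W*(-23 + (-1*(-1) + 4)) = 12188*(-23 + (-1*(-1) + 4)) = 12188*(-23 + (1 + 4)) = 12188*(-23 + 5) = 12188*(-18) = -219384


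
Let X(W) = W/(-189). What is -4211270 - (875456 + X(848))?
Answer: -961390366/189 ≈ -5.0867e+6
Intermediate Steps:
X(W) = -W/189 (X(W) = W*(-1/189) = -W/189)
-4211270 - (875456 + X(848)) = -4211270 - (875456 - 1/189*848) = -4211270 - (875456 - 848/189) = -4211270 - 1*165460336/189 = -4211270 - 165460336/189 = -961390366/189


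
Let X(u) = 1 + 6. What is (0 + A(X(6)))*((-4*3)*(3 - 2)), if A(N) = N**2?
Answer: -588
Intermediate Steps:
X(u) = 7
(0 + A(X(6)))*((-4*3)*(3 - 2)) = (0 + 7**2)*((-4*3)*(3 - 2)) = (0 + 49)*(-12*1) = 49*(-12) = -588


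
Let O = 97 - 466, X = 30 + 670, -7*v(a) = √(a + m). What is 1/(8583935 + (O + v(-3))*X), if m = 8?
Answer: 1665127/13863239620645 + 4*√5/2772647924129 ≈ 1.2011e-7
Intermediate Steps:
v(a) = -√(8 + a)/7 (v(a) = -√(a + 8)/7 = -√(8 + a)/7)
X = 700
O = -369
1/(8583935 + (O + v(-3))*X) = 1/(8583935 + (-369 - √(8 - 3)/7)*700) = 1/(8583935 + (-369 - √5/7)*700) = 1/(8583935 + (-258300 - 100*√5)) = 1/(8325635 - 100*√5)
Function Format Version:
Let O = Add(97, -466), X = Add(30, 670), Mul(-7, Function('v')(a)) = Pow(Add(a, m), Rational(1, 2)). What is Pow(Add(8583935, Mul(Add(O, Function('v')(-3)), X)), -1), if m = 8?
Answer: Add(Rational(1665127, 13863239620645), Mul(Rational(4, 2772647924129), Pow(5, Rational(1, 2)))) ≈ 1.2011e-7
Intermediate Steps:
Function('v')(a) = Mul(Rational(-1, 7), Pow(Add(8, a), Rational(1, 2))) (Function('v')(a) = Mul(Rational(-1, 7), Pow(Add(a, 8), Rational(1, 2))) = Mul(Rational(-1, 7), Pow(Add(8, a), Rational(1, 2))))
X = 700
O = -369
Pow(Add(8583935, Mul(Add(O, Function('v')(-3)), X)), -1) = Pow(Add(8583935, Mul(Add(-369, Mul(Rational(-1, 7), Pow(Add(8, -3), Rational(1, 2)))), 700)), -1) = Pow(Add(8583935, Mul(Add(-369, Mul(Rational(-1, 7), Pow(5, Rational(1, 2)))), 700)), -1) = Pow(Add(8583935, Add(-258300, Mul(-100, Pow(5, Rational(1, 2))))), -1) = Pow(Add(8325635, Mul(-100, Pow(5, Rational(1, 2)))), -1)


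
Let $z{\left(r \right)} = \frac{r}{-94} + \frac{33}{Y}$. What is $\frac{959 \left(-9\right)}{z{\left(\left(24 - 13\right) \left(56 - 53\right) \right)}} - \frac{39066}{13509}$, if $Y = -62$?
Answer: $\frac{6290013143}{643929} \approx 9768.2$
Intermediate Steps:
$z{\left(r \right)} = - \frac{33}{62} - \frac{r}{94}$ ($z{\left(r \right)} = \frac{r}{-94} + \frac{33}{-62} = r \left(- \frac{1}{94}\right) + 33 \left(- \frac{1}{62}\right) = - \frac{r}{94} - \frac{33}{62} = - \frac{33}{62} - \frac{r}{94}$)
$\frac{959 \left(-9\right)}{z{\left(\left(24 - 13\right) \left(56 - 53\right) \right)}} - \frac{39066}{13509} = \frac{959 \left(-9\right)}{- \frac{33}{62} - \frac{\left(24 - 13\right) \left(56 - 53\right)}{94}} - \frac{39066}{13509} = - \frac{8631}{- \frac{33}{62} - \frac{11 \cdot 3}{94}} - \frac{13022}{4503} = - \frac{8631}{- \frac{33}{62} - \frac{33}{94}} - \frac{13022}{4503} = - \frac{8631}{- \frac{1287}{1457}} - \frac{13022}{4503} = \left(-8631\right) \left(- \frac{1457}{1287}\right) - \frac{13022}{4503} = \frac{1397263}{143} - \frac{13022}{4503} = \frac{6290013143}{643929}$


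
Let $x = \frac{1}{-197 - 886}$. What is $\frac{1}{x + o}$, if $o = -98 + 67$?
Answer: $- \frac{1083}{33574} \approx -0.032257$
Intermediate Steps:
$x = - \frac{1}{1083}$ ($x = \frac{1}{-1083} = - \frac{1}{1083} \approx -0.00092336$)
$o = -31$
$\frac{1}{x + o} = \frac{1}{- \frac{1}{1083} - 31} = \frac{1}{- \frac{33574}{1083}} = - \frac{1083}{33574}$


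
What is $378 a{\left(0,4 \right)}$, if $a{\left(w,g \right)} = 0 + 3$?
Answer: $1134$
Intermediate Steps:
$a{\left(w,g \right)} = 3$
$378 a{\left(0,4 \right)} = 378 \cdot 3 = 1134$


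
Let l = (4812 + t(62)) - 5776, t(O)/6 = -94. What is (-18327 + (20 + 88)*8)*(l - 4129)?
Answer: 98788191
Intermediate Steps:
t(O) = -564 (t(O) = 6*(-94) = -564)
l = -1528 (l = (4812 - 564) - 5776 = 4248 - 5776 = -1528)
(-18327 + (20 + 88)*8)*(l - 4129) = (-18327 + (20 + 88)*8)*(-1528 - 4129) = (-18327 + 108*8)*(-5657) = (-18327 + 864)*(-5657) = -17463*(-5657) = 98788191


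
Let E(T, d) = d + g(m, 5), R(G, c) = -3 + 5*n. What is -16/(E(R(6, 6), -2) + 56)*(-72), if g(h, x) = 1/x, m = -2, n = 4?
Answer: 5760/271 ≈ 21.255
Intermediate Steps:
R(G, c) = 17 (R(G, c) = -3 + 5*4 = -3 + 20 = 17)
E(T, d) = 1/5 + d (E(T, d) = d + 1/5 = 1/5 + d)
-16/(E(R(6, 6), -2) + 56)*(-72) = -16/((1/5 - 2) + 56)*(-72) = -16/(-9/5 + 56)*(-72) = -16/271/5*(-72) = -16*5/271*(-72) = -80/271*(-72) = 5760/271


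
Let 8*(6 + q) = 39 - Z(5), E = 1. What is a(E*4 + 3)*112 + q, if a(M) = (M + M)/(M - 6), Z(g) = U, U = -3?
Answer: 6269/4 ≈ 1567.3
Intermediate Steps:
Z(g) = -3
a(M) = 2*M/(-6 + M) (a(M) = (2*M)/(-6 + M) = 2*M/(-6 + M))
q = -3/4 (q = -6 + (39 - 1*(-3))/8 = -6 + (39 + 3)/8 = -6 + (1/8)*42 = -6 + 21/4 = -3/4 ≈ -0.75000)
a(E*4 + 3)*112 + q = (2*(1*4 + 3)/(-6 + (1*4 + 3)))*112 - 3/4 = (2*(4 + 3)/(-6 + (4 + 3)))*112 - 3/4 = (2*7/(-6 + 7))*112 - 3/4 = (2*7/1)*112 - 3/4 = (2*7*1)*112 - 3/4 = 14*112 - 3/4 = 1568 - 3/4 = 6269/4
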